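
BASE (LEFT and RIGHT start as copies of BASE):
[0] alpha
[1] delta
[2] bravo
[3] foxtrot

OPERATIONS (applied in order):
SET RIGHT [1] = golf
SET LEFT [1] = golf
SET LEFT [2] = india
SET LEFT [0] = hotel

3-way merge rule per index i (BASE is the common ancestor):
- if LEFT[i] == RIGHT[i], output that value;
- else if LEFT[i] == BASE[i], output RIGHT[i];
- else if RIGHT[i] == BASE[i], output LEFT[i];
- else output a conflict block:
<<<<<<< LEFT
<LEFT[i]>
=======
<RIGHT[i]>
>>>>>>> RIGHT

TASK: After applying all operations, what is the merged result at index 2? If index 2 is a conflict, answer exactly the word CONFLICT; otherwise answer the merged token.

Answer: india

Derivation:
Final LEFT:  [hotel, golf, india, foxtrot]
Final RIGHT: [alpha, golf, bravo, foxtrot]
i=0: L=hotel, R=alpha=BASE -> take LEFT -> hotel
i=1: L=golf R=golf -> agree -> golf
i=2: L=india, R=bravo=BASE -> take LEFT -> india
i=3: L=foxtrot R=foxtrot -> agree -> foxtrot
Index 2 -> india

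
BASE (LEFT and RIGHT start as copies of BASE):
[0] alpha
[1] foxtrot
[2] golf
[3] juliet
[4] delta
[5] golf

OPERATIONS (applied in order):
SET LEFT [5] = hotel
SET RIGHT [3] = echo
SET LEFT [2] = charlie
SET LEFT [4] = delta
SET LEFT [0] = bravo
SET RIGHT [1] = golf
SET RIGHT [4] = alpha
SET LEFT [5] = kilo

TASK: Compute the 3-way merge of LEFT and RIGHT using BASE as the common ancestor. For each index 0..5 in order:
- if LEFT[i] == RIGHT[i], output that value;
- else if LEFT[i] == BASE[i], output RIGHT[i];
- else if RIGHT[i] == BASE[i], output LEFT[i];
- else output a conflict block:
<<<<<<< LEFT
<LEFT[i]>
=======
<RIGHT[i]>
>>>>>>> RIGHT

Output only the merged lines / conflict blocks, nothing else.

Answer: bravo
golf
charlie
echo
alpha
kilo

Derivation:
Final LEFT:  [bravo, foxtrot, charlie, juliet, delta, kilo]
Final RIGHT: [alpha, golf, golf, echo, alpha, golf]
i=0: L=bravo, R=alpha=BASE -> take LEFT -> bravo
i=1: L=foxtrot=BASE, R=golf -> take RIGHT -> golf
i=2: L=charlie, R=golf=BASE -> take LEFT -> charlie
i=3: L=juliet=BASE, R=echo -> take RIGHT -> echo
i=4: L=delta=BASE, R=alpha -> take RIGHT -> alpha
i=5: L=kilo, R=golf=BASE -> take LEFT -> kilo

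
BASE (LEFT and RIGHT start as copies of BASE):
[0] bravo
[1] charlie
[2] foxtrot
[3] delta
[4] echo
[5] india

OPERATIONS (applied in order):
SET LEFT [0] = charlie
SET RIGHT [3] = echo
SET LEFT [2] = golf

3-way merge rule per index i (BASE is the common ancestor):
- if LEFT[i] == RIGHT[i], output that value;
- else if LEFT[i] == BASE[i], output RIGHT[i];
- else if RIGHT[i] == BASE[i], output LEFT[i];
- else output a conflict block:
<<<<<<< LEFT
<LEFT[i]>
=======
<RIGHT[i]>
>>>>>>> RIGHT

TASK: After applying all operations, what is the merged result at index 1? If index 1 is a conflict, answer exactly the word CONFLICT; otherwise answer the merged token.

Final LEFT:  [charlie, charlie, golf, delta, echo, india]
Final RIGHT: [bravo, charlie, foxtrot, echo, echo, india]
i=0: L=charlie, R=bravo=BASE -> take LEFT -> charlie
i=1: L=charlie R=charlie -> agree -> charlie
i=2: L=golf, R=foxtrot=BASE -> take LEFT -> golf
i=3: L=delta=BASE, R=echo -> take RIGHT -> echo
i=4: L=echo R=echo -> agree -> echo
i=5: L=india R=india -> agree -> india
Index 1 -> charlie

Answer: charlie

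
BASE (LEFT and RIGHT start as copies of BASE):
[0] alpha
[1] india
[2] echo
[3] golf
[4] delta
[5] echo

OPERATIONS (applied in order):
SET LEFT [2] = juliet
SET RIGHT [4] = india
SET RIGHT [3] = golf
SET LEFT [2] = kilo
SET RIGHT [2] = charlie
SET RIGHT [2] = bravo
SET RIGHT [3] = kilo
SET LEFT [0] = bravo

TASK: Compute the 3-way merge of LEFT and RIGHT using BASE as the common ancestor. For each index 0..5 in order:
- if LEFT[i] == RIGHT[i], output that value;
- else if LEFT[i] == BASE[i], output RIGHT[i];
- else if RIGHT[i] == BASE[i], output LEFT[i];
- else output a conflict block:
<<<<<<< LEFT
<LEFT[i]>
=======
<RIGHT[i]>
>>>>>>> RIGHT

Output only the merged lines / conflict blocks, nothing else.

Answer: bravo
india
<<<<<<< LEFT
kilo
=======
bravo
>>>>>>> RIGHT
kilo
india
echo

Derivation:
Final LEFT:  [bravo, india, kilo, golf, delta, echo]
Final RIGHT: [alpha, india, bravo, kilo, india, echo]
i=0: L=bravo, R=alpha=BASE -> take LEFT -> bravo
i=1: L=india R=india -> agree -> india
i=2: BASE=echo L=kilo R=bravo all differ -> CONFLICT
i=3: L=golf=BASE, R=kilo -> take RIGHT -> kilo
i=4: L=delta=BASE, R=india -> take RIGHT -> india
i=5: L=echo R=echo -> agree -> echo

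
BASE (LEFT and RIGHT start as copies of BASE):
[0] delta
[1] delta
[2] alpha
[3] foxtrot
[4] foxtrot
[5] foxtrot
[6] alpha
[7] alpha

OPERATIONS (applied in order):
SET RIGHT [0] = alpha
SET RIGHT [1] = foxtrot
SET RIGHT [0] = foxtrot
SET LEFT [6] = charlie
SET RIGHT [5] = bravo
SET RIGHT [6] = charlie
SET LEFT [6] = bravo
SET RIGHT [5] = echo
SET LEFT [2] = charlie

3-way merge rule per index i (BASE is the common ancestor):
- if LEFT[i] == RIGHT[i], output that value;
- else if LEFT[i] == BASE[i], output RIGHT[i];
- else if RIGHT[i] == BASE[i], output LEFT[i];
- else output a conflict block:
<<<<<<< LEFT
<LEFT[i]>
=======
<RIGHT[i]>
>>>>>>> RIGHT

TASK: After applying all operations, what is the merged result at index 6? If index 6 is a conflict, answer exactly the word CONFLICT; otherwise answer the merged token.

Answer: CONFLICT

Derivation:
Final LEFT:  [delta, delta, charlie, foxtrot, foxtrot, foxtrot, bravo, alpha]
Final RIGHT: [foxtrot, foxtrot, alpha, foxtrot, foxtrot, echo, charlie, alpha]
i=0: L=delta=BASE, R=foxtrot -> take RIGHT -> foxtrot
i=1: L=delta=BASE, R=foxtrot -> take RIGHT -> foxtrot
i=2: L=charlie, R=alpha=BASE -> take LEFT -> charlie
i=3: L=foxtrot R=foxtrot -> agree -> foxtrot
i=4: L=foxtrot R=foxtrot -> agree -> foxtrot
i=5: L=foxtrot=BASE, R=echo -> take RIGHT -> echo
i=6: BASE=alpha L=bravo R=charlie all differ -> CONFLICT
i=7: L=alpha R=alpha -> agree -> alpha
Index 6 -> CONFLICT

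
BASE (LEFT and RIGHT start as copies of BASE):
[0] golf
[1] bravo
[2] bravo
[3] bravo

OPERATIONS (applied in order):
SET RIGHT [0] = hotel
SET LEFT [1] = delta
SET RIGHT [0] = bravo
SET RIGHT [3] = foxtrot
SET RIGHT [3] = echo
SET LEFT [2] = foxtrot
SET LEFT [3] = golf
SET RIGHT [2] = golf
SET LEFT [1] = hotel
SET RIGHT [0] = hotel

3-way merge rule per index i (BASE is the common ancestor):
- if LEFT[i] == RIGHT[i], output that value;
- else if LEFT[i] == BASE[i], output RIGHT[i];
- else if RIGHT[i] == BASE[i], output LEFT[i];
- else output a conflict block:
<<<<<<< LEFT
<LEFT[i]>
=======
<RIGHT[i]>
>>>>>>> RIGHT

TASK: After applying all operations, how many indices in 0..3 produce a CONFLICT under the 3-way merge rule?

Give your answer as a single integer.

Answer: 2

Derivation:
Final LEFT:  [golf, hotel, foxtrot, golf]
Final RIGHT: [hotel, bravo, golf, echo]
i=0: L=golf=BASE, R=hotel -> take RIGHT -> hotel
i=1: L=hotel, R=bravo=BASE -> take LEFT -> hotel
i=2: BASE=bravo L=foxtrot R=golf all differ -> CONFLICT
i=3: BASE=bravo L=golf R=echo all differ -> CONFLICT
Conflict count: 2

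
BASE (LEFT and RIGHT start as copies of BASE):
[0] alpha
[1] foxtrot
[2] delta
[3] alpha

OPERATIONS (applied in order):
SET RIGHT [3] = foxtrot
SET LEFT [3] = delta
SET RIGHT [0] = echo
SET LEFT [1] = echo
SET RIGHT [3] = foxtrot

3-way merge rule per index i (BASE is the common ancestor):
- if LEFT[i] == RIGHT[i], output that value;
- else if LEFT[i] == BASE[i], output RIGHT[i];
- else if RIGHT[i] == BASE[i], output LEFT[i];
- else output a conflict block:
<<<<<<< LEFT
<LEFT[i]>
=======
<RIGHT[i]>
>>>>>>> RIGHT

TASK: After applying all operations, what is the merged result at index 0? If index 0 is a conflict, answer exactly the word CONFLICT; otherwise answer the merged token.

Final LEFT:  [alpha, echo, delta, delta]
Final RIGHT: [echo, foxtrot, delta, foxtrot]
i=0: L=alpha=BASE, R=echo -> take RIGHT -> echo
i=1: L=echo, R=foxtrot=BASE -> take LEFT -> echo
i=2: L=delta R=delta -> agree -> delta
i=3: BASE=alpha L=delta R=foxtrot all differ -> CONFLICT
Index 0 -> echo

Answer: echo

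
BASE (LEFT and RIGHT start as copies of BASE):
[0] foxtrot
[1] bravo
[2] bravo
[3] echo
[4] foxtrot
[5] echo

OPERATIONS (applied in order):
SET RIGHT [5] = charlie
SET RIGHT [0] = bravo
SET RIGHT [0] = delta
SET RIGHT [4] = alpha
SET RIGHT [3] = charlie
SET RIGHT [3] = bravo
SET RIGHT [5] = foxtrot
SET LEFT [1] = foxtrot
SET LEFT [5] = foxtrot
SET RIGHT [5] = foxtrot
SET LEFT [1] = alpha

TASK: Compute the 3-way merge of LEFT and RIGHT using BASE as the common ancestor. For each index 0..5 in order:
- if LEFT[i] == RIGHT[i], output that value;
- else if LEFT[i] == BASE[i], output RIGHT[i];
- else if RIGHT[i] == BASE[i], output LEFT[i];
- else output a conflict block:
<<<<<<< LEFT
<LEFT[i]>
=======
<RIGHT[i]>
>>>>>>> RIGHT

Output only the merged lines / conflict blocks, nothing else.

Answer: delta
alpha
bravo
bravo
alpha
foxtrot

Derivation:
Final LEFT:  [foxtrot, alpha, bravo, echo, foxtrot, foxtrot]
Final RIGHT: [delta, bravo, bravo, bravo, alpha, foxtrot]
i=0: L=foxtrot=BASE, R=delta -> take RIGHT -> delta
i=1: L=alpha, R=bravo=BASE -> take LEFT -> alpha
i=2: L=bravo R=bravo -> agree -> bravo
i=3: L=echo=BASE, R=bravo -> take RIGHT -> bravo
i=4: L=foxtrot=BASE, R=alpha -> take RIGHT -> alpha
i=5: L=foxtrot R=foxtrot -> agree -> foxtrot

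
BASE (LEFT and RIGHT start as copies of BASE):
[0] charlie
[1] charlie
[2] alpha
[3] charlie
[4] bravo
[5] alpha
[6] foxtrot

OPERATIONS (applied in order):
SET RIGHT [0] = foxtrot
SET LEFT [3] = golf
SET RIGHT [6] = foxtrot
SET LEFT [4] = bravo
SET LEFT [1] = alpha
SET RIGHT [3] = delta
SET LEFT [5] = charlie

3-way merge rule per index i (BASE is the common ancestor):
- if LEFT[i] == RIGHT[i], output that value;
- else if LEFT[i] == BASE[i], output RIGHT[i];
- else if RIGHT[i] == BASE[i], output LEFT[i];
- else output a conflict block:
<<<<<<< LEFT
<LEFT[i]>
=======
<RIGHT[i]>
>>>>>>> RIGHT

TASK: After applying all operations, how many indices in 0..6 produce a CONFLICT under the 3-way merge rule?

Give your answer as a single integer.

Final LEFT:  [charlie, alpha, alpha, golf, bravo, charlie, foxtrot]
Final RIGHT: [foxtrot, charlie, alpha, delta, bravo, alpha, foxtrot]
i=0: L=charlie=BASE, R=foxtrot -> take RIGHT -> foxtrot
i=1: L=alpha, R=charlie=BASE -> take LEFT -> alpha
i=2: L=alpha R=alpha -> agree -> alpha
i=3: BASE=charlie L=golf R=delta all differ -> CONFLICT
i=4: L=bravo R=bravo -> agree -> bravo
i=5: L=charlie, R=alpha=BASE -> take LEFT -> charlie
i=6: L=foxtrot R=foxtrot -> agree -> foxtrot
Conflict count: 1

Answer: 1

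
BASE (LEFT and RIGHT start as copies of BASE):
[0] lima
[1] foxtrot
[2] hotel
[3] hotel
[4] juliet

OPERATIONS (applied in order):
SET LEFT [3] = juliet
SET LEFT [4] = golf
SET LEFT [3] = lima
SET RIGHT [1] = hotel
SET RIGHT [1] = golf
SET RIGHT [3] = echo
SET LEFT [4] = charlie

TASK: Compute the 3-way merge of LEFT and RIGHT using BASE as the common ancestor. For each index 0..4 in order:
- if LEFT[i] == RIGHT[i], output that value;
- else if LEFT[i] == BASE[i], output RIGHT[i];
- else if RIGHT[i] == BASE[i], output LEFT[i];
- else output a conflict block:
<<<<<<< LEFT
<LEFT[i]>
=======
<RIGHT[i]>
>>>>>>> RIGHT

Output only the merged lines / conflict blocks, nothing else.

Answer: lima
golf
hotel
<<<<<<< LEFT
lima
=======
echo
>>>>>>> RIGHT
charlie

Derivation:
Final LEFT:  [lima, foxtrot, hotel, lima, charlie]
Final RIGHT: [lima, golf, hotel, echo, juliet]
i=0: L=lima R=lima -> agree -> lima
i=1: L=foxtrot=BASE, R=golf -> take RIGHT -> golf
i=2: L=hotel R=hotel -> agree -> hotel
i=3: BASE=hotel L=lima R=echo all differ -> CONFLICT
i=4: L=charlie, R=juliet=BASE -> take LEFT -> charlie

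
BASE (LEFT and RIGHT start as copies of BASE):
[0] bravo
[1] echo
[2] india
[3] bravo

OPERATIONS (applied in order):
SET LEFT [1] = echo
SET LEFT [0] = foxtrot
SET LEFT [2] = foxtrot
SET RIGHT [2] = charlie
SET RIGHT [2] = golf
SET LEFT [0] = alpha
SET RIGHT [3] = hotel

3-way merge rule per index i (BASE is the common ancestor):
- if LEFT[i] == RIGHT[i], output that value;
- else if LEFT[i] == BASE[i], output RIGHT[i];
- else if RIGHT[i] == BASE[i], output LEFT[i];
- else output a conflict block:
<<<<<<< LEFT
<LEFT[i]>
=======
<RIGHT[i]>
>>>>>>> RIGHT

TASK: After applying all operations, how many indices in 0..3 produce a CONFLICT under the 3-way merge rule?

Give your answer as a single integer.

Answer: 1

Derivation:
Final LEFT:  [alpha, echo, foxtrot, bravo]
Final RIGHT: [bravo, echo, golf, hotel]
i=0: L=alpha, R=bravo=BASE -> take LEFT -> alpha
i=1: L=echo R=echo -> agree -> echo
i=2: BASE=india L=foxtrot R=golf all differ -> CONFLICT
i=3: L=bravo=BASE, R=hotel -> take RIGHT -> hotel
Conflict count: 1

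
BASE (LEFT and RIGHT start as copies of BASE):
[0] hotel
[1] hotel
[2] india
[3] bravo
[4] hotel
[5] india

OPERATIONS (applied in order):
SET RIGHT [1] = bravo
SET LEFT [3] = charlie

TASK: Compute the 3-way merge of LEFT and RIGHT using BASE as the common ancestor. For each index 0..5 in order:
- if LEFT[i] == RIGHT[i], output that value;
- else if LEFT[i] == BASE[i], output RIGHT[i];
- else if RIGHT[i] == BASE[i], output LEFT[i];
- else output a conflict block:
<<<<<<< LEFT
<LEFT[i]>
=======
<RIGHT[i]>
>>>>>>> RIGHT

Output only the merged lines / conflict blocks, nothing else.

Answer: hotel
bravo
india
charlie
hotel
india

Derivation:
Final LEFT:  [hotel, hotel, india, charlie, hotel, india]
Final RIGHT: [hotel, bravo, india, bravo, hotel, india]
i=0: L=hotel R=hotel -> agree -> hotel
i=1: L=hotel=BASE, R=bravo -> take RIGHT -> bravo
i=2: L=india R=india -> agree -> india
i=3: L=charlie, R=bravo=BASE -> take LEFT -> charlie
i=4: L=hotel R=hotel -> agree -> hotel
i=5: L=india R=india -> agree -> india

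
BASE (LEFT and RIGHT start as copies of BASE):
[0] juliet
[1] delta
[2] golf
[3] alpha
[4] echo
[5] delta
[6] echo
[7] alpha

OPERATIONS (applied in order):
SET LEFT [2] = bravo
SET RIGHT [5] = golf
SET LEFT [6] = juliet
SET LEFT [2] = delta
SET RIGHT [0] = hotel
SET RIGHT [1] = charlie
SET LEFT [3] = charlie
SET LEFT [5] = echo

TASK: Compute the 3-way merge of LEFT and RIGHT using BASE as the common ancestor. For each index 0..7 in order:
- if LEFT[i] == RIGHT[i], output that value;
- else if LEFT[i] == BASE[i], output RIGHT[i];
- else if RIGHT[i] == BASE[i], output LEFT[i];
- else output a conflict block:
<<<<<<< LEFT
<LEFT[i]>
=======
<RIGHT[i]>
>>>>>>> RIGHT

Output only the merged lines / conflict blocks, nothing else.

Answer: hotel
charlie
delta
charlie
echo
<<<<<<< LEFT
echo
=======
golf
>>>>>>> RIGHT
juliet
alpha

Derivation:
Final LEFT:  [juliet, delta, delta, charlie, echo, echo, juliet, alpha]
Final RIGHT: [hotel, charlie, golf, alpha, echo, golf, echo, alpha]
i=0: L=juliet=BASE, R=hotel -> take RIGHT -> hotel
i=1: L=delta=BASE, R=charlie -> take RIGHT -> charlie
i=2: L=delta, R=golf=BASE -> take LEFT -> delta
i=3: L=charlie, R=alpha=BASE -> take LEFT -> charlie
i=4: L=echo R=echo -> agree -> echo
i=5: BASE=delta L=echo R=golf all differ -> CONFLICT
i=6: L=juliet, R=echo=BASE -> take LEFT -> juliet
i=7: L=alpha R=alpha -> agree -> alpha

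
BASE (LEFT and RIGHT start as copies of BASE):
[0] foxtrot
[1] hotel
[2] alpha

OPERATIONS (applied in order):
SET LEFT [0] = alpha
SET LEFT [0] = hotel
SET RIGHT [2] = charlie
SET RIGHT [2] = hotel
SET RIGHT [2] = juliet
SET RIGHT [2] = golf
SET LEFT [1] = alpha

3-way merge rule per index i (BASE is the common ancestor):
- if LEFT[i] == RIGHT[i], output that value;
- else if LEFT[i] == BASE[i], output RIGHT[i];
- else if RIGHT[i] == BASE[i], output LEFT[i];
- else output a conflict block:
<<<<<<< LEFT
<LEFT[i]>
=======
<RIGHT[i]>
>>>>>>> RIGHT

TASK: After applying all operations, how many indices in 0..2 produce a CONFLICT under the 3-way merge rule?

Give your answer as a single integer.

Answer: 0

Derivation:
Final LEFT:  [hotel, alpha, alpha]
Final RIGHT: [foxtrot, hotel, golf]
i=0: L=hotel, R=foxtrot=BASE -> take LEFT -> hotel
i=1: L=alpha, R=hotel=BASE -> take LEFT -> alpha
i=2: L=alpha=BASE, R=golf -> take RIGHT -> golf
Conflict count: 0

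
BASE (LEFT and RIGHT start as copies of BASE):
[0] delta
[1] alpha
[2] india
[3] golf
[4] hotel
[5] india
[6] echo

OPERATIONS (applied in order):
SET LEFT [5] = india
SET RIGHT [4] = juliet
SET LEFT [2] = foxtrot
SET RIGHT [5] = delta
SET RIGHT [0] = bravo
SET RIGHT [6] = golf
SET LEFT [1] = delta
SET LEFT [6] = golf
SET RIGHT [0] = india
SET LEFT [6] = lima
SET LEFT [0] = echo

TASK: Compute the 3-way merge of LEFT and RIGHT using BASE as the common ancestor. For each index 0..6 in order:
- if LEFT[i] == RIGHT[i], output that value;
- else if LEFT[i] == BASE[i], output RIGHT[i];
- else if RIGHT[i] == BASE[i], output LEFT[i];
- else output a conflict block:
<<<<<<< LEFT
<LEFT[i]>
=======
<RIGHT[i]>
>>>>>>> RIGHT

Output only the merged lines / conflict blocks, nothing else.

Answer: <<<<<<< LEFT
echo
=======
india
>>>>>>> RIGHT
delta
foxtrot
golf
juliet
delta
<<<<<<< LEFT
lima
=======
golf
>>>>>>> RIGHT

Derivation:
Final LEFT:  [echo, delta, foxtrot, golf, hotel, india, lima]
Final RIGHT: [india, alpha, india, golf, juliet, delta, golf]
i=0: BASE=delta L=echo R=india all differ -> CONFLICT
i=1: L=delta, R=alpha=BASE -> take LEFT -> delta
i=2: L=foxtrot, R=india=BASE -> take LEFT -> foxtrot
i=3: L=golf R=golf -> agree -> golf
i=4: L=hotel=BASE, R=juliet -> take RIGHT -> juliet
i=5: L=india=BASE, R=delta -> take RIGHT -> delta
i=6: BASE=echo L=lima R=golf all differ -> CONFLICT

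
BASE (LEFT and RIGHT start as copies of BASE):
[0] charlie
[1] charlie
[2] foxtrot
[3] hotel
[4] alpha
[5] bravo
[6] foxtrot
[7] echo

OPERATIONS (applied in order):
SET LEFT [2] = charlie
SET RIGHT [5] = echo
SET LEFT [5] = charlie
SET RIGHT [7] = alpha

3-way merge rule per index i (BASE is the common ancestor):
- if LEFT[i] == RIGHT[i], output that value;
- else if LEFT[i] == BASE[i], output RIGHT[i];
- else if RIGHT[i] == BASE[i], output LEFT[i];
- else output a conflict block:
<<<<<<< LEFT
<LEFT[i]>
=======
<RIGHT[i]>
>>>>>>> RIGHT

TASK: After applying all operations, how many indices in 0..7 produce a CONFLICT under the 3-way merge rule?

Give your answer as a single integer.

Final LEFT:  [charlie, charlie, charlie, hotel, alpha, charlie, foxtrot, echo]
Final RIGHT: [charlie, charlie, foxtrot, hotel, alpha, echo, foxtrot, alpha]
i=0: L=charlie R=charlie -> agree -> charlie
i=1: L=charlie R=charlie -> agree -> charlie
i=2: L=charlie, R=foxtrot=BASE -> take LEFT -> charlie
i=3: L=hotel R=hotel -> agree -> hotel
i=4: L=alpha R=alpha -> agree -> alpha
i=5: BASE=bravo L=charlie R=echo all differ -> CONFLICT
i=6: L=foxtrot R=foxtrot -> agree -> foxtrot
i=7: L=echo=BASE, R=alpha -> take RIGHT -> alpha
Conflict count: 1

Answer: 1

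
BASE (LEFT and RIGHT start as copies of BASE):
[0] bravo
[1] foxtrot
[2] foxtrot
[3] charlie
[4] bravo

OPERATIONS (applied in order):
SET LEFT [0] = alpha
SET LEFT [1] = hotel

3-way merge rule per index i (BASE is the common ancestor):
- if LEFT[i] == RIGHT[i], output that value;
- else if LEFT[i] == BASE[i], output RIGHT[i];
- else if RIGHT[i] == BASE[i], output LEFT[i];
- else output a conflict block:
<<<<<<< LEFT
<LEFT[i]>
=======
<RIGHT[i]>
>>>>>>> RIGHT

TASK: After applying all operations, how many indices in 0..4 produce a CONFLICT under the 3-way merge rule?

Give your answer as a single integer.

Answer: 0

Derivation:
Final LEFT:  [alpha, hotel, foxtrot, charlie, bravo]
Final RIGHT: [bravo, foxtrot, foxtrot, charlie, bravo]
i=0: L=alpha, R=bravo=BASE -> take LEFT -> alpha
i=1: L=hotel, R=foxtrot=BASE -> take LEFT -> hotel
i=2: L=foxtrot R=foxtrot -> agree -> foxtrot
i=3: L=charlie R=charlie -> agree -> charlie
i=4: L=bravo R=bravo -> agree -> bravo
Conflict count: 0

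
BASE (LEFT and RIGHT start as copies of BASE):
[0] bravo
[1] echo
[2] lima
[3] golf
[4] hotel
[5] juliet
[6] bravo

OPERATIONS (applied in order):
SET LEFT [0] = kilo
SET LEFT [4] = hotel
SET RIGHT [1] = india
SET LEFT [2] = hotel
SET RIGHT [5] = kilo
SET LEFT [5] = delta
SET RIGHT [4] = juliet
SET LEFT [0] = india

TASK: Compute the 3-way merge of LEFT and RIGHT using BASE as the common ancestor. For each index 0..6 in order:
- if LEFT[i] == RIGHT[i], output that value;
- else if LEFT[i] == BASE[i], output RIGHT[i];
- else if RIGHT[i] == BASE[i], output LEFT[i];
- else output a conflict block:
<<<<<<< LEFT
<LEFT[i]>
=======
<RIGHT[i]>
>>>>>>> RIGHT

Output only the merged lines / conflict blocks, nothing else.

Answer: india
india
hotel
golf
juliet
<<<<<<< LEFT
delta
=======
kilo
>>>>>>> RIGHT
bravo

Derivation:
Final LEFT:  [india, echo, hotel, golf, hotel, delta, bravo]
Final RIGHT: [bravo, india, lima, golf, juliet, kilo, bravo]
i=0: L=india, R=bravo=BASE -> take LEFT -> india
i=1: L=echo=BASE, R=india -> take RIGHT -> india
i=2: L=hotel, R=lima=BASE -> take LEFT -> hotel
i=3: L=golf R=golf -> agree -> golf
i=4: L=hotel=BASE, R=juliet -> take RIGHT -> juliet
i=5: BASE=juliet L=delta R=kilo all differ -> CONFLICT
i=6: L=bravo R=bravo -> agree -> bravo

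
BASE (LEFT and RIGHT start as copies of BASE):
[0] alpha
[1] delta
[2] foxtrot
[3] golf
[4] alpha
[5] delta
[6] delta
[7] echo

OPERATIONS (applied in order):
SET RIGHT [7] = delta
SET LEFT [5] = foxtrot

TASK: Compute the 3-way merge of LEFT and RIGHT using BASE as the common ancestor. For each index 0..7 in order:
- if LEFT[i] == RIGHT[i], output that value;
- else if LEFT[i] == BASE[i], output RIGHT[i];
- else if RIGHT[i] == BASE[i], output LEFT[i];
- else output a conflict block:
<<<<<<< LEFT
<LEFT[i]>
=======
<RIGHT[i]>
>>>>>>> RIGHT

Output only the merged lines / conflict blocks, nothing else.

Answer: alpha
delta
foxtrot
golf
alpha
foxtrot
delta
delta

Derivation:
Final LEFT:  [alpha, delta, foxtrot, golf, alpha, foxtrot, delta, echo]
Final RIGHT: [alpha, delta, foxtrot, golf, alpha, delta, delta, delta]
i=0: L=alpha R=alpha -> agree -> alpha
i=1: L=delta R=delta -> agree -> delta
i=2: L=foxtrot R=foxtrot -> agree -> foxtrot
i=3: L=golf R=golf -> agree -> golf
i=4: L=alpha R=alpha -> agree -> alpha
i=5: L=foxtrot, R=delta=BASE -> take LEFT -> foxtrot
i=6: L=delta R=delta -> agree -> delta
i=7: L=echo=BASE, R=delta -> take RIGHT -> delta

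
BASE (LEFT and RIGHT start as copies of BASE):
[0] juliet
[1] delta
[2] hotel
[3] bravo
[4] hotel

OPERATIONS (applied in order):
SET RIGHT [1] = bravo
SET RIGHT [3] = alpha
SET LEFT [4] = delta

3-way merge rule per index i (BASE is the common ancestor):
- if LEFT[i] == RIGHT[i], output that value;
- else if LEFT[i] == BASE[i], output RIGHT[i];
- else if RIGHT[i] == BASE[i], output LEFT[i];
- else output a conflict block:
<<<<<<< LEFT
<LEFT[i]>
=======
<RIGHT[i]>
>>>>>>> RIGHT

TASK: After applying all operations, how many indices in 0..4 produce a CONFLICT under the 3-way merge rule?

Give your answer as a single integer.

Answer: 0

Derivation:
Final LEFT:  [juliet, delta, hotel, bravo, delta]
Final RIGHT: [juliet, bravo, hotel, alpha, hotel]
i=0: L=juliet R=juliet -> agree -> juliet
i=1: L=delta=BASE, R=bravo -> take RIGHT -> bravo
i=2: L=hotel R=hotel -> agree -> hotel
i=3: L=bravo=BASE, R=alpha -> take RIGHT -> alpha
i=4: L=delta, R=hotel=BASE -> take LEFT -> delta
Conflict count: 0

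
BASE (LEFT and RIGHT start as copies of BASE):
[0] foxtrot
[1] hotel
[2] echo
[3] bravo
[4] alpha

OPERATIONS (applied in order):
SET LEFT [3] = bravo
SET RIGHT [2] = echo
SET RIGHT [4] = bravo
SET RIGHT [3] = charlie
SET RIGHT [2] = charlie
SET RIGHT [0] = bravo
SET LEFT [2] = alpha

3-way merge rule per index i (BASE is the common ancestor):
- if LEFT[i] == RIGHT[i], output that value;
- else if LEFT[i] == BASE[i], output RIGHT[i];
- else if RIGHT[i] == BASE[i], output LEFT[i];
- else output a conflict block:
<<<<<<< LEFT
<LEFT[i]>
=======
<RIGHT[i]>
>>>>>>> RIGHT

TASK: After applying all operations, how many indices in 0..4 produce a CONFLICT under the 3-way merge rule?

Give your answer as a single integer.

Answer: 1

Derivation:
Final LEFT:  [foxtrot, hotel, alpha, bravo, alpha]
Final RIGHT: [bravo, hotel, charlie, charlie, bravo]
i=0: L=foxtrot=BASE, R=bravo -> take RIGHT -> bravo
i=1: L=hotel R=hotel -> agree -> hotel
i=2: BASE=echo L=alpha R=charlie all differ -> CONFLICT
i=3: L=bravo=BASE, R=charlie -> take RIGHT -> charlie
i=4: L=alpha=BASE, R=bravo -> take RIGHT -> bravo
Conflict count: 1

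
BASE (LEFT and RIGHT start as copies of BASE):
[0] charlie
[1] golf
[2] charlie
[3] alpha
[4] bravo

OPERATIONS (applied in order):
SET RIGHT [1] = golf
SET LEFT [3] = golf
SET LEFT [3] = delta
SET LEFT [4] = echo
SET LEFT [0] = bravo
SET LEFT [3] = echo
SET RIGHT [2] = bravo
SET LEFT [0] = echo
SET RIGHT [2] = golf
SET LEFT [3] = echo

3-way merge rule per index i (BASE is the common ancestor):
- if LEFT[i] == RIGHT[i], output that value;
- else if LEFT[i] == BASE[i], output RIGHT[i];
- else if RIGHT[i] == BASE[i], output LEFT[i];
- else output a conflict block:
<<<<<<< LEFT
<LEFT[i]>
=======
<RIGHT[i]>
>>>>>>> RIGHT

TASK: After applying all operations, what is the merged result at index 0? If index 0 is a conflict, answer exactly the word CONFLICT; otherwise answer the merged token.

Final LEFT:  [echo, golf, charlie, echo, echo]
Final RIGHT: [charlie, golf, golf, alpha, bravo]
i=0: L=echo, R=charlie=BASE -> take LEFT -> echo
i=1: L=golf R=golf -> agree -> golf
i=2: L=charlie=BASE, R=golf -> take RIGHT -> golf
i=3: L=echo, R=alpha=BASE -> take LEFT -> echo
i=4: L=echo, R=bravo=BASE -> take LEFT -> echo
Index 0 -> echo

Answer: echo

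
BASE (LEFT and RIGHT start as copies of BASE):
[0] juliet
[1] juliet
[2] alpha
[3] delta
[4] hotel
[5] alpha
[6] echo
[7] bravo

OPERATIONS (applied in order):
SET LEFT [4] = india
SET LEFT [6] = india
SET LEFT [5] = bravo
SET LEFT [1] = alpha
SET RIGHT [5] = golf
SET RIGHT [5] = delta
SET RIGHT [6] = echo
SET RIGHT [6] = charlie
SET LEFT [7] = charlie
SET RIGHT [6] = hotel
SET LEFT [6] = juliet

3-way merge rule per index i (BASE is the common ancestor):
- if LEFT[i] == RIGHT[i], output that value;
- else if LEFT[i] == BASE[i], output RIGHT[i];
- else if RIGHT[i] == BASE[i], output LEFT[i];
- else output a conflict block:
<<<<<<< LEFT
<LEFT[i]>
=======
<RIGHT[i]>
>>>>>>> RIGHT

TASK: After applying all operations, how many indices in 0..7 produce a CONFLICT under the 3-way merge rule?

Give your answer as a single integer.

Final LEFT:  [juliet, alpha, alpha, delta, india, bravo, juliet, charlie]
Final RIGHT: [juliet, juliet, alpha, delta, hotel, delta, hotel, bravo]
i=0: L=juliet R=juliet -> agree -> juliet
i=1: L=alpha, R=juliet=BASE -> take LEFT -> alpha
i=2: L=alpha R=alpha -> agree -> alpha
i=3: L=delta R=delta -> agree -> delta
i=4: L=india, R=hotel=BASE -> take LEFT -> india
i=5: BASE=alpha L=bravo R=delta all differ -> CONFLICT
i=6: BASE=echo L=juliet R=hotel all differ -> CONFLICT
i=7: L=charlie, R=bravo=BASE -> take LEFT -> charlie
Conflict count: 2

Answer: 2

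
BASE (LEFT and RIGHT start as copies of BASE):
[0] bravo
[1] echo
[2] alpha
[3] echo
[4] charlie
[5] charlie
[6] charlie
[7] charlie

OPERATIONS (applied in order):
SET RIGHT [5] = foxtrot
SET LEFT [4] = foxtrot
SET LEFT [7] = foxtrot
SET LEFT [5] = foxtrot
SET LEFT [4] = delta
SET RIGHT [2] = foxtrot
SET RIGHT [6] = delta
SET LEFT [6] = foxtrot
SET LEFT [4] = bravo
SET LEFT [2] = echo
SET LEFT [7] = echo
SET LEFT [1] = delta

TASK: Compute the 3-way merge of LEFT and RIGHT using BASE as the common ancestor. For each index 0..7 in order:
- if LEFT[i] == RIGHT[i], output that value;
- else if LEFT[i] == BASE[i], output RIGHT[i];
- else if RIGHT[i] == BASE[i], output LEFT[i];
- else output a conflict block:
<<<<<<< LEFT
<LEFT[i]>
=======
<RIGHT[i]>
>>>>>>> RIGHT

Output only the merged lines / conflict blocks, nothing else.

Final LEFT:  [bravo, delta, echo, echo, bravo, foxtrot, foxtrot, echo]
Final RIGHT: [bravo, echo, foxtrot, echo, charlie, foxtrot, delta, charlie]
i=0: L=bravo R=bravo -> agree -> bravo
i=1: L=delta, R=echo=BASE -> take LEFT -> delta
i=2: BASE=alpha L=echo R=foxtrot all differ -> CONFLICT
i=3: L=echo R=echo -> agree -> echo
i=4: L=bravo, R=charlie=BASE -> take LEFT -> bravo
i=5: L=foxtrot R=foxtrot -> agree -> foxtrot
i=6: BASE=charlie L=foxtrot R=delta all differ -> CONFLICT
i=7: L=echo, R=charlie=BASE -> take LEFT -> echo

Answer: bravo
delta
<<<<<<< LEFT
echo
=======
foxtrot
>>>>>>> RIGHT
echo
bravo
foxtrot
<<<<<<< LEFT
foxtrot
=======
delta
>>>>>>> RIGHT
echo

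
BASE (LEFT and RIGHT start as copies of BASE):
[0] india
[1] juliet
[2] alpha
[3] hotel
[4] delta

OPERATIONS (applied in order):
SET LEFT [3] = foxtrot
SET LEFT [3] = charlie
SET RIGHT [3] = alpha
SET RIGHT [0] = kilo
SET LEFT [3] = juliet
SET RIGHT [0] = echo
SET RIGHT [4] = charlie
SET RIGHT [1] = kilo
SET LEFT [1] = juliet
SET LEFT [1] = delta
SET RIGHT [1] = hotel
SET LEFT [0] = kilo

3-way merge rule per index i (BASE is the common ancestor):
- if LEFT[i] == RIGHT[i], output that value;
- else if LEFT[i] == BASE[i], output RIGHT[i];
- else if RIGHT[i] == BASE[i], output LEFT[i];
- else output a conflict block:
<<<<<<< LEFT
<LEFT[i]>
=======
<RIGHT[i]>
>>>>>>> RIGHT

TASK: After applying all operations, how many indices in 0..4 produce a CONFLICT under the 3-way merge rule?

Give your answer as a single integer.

Final LEFT:  [kilo, delta, alpha, juliet, delta]
Final RIGHT: [echo, hotel, alpha, alpha, charlie]
i=0: BASE=india L=kilo R=echo all differ -> CONFLICT
i=1: BASE=juliet L=delta R=hotel all differ -> CONFLICT
i=2: L=alpha R=alpha -> agree -> alpha
i=3: BASE=hotel L=juliet R=alpha all differ -> CONFLICT
i=4: L=delta=BASE, R=charlie -> take RIGHT -> charlie
Conflict count: 3

Answer: 3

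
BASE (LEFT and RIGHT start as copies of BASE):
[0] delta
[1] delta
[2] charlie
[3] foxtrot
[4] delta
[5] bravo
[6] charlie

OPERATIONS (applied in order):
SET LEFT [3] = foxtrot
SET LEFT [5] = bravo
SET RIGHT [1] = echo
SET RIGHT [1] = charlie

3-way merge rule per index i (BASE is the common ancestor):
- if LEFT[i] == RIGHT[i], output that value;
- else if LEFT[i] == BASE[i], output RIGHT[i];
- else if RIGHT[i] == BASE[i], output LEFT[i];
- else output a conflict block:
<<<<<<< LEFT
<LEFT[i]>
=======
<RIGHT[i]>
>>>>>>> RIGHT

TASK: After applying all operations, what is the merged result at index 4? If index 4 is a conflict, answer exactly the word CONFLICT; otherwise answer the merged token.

Final LEFT:  [delta, delta, charlie, foxtrot, delta, bravo, charlie]
Final RIGHT: [delta, charlie, charlie, foxtrot, delta, bravo, charlie]
i=0: L=delta R=delta -> agree -> delta
i=1: L=delta=BASE, R=charlie -> take RIGHT -> charlie
i=2: L=charlie R=charlie -> agree -> charlie
i=3: L=foxtrot R=foxtrot -> agree -> foxtrot
i=4: L=delta R=delta -> agree -> delta
i=5: L=bravo R=bravo -> agree -> bravo
i=6: L=charlie R=charlie -> agree -> charlie
Index 4 -> delta

Answer: delta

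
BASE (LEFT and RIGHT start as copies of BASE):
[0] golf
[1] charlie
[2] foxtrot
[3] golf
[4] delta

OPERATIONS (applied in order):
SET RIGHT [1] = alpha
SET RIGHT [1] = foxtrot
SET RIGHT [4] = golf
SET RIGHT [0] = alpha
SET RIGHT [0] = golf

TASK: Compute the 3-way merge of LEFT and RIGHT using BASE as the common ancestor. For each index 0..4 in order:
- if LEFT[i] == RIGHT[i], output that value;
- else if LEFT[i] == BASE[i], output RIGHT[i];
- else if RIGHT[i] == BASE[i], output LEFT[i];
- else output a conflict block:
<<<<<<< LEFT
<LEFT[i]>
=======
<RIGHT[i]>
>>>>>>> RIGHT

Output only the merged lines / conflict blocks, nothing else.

Final LEFT:  [golf, charlie, foxtrot, golf, delta]
Final RIGHT: [golf, foxtrot, foxtrot, golf, golf]
i=0: L=golf R=golf -> agree -> golf
i=1: L=charlie=BASE, R=foxtrot -> take RIGHT -> foxtrot
i=2: L=foxtrot R=foxtrot -> agree -> foxtrot
i=3: L=golf R=golf -> agree -> golf
i=4: L=delta=BASE, R=golf -> take RIGHT -> golf

Answer: golf
foxtrot
foxtrot
golf
golf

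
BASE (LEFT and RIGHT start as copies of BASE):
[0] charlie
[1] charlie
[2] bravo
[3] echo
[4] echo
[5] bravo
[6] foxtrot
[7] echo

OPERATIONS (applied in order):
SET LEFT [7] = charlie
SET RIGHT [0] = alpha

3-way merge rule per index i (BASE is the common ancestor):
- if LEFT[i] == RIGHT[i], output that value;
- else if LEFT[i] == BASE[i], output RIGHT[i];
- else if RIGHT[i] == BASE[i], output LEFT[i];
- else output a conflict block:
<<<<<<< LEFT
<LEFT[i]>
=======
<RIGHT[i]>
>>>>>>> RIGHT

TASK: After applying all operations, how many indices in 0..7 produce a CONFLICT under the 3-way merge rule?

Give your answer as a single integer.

Answer: 0

Derivation:
Final LEFT:  [charlie, charlie, bravo, echo, echo, bravo, foxtrot, charlie]
Final RIGHT: [alpha, charlie, bravo, echo, echo, bravo, foxtrot, echo]
i=0: L=charlie=BASE, R=alpha -> take RIGHT -> alpha
i=1: L=charlie R=charlie -> agree -> charlie
i=2: L=bravo R=bravo -> agree -> bravo
i=3: L=echo R=echo -> agree -> echo
i=4: L=echo R=echo -> agree -> echo
i=5: L=bravo R=bravo -> agree -> bravo
i=6: L=foxtrot R=foxtrot -> agree -> foxtrot
i=7: L=charlie, R=echo=BASE -> take LEFT -> charlie
Conflict count: 0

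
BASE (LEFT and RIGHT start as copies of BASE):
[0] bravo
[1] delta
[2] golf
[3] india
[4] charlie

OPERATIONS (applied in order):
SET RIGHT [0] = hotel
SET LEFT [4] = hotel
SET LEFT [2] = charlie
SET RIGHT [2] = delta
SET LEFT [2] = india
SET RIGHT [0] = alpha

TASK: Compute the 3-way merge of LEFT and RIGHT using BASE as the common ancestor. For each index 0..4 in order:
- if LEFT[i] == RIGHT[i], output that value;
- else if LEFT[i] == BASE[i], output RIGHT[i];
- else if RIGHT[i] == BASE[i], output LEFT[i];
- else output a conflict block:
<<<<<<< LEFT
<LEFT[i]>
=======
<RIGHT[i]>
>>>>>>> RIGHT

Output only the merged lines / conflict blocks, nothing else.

Answer: alpha
delta
<<<<<<< LEFT
india
=======
delta
>>>>>>> RIGHT
india
hotel

Derivation:
Final LEFT:  [bravo, delta, india, india, hotel]
Final RIGHT: [alpha, delta, delta, india, charlie]
i=0: L=bravo=BASE, R=alpha -> take RIGHT -> alpha
i=1: L=delta R=delta -> agree -> delta
i=2: BASE=golf L=india R=delta all differ -> CONFLICT
i=3: L=india R=india -> agree -> india
i=4: L=hotel, R=charlie=BASE -> take LEFT -> hotel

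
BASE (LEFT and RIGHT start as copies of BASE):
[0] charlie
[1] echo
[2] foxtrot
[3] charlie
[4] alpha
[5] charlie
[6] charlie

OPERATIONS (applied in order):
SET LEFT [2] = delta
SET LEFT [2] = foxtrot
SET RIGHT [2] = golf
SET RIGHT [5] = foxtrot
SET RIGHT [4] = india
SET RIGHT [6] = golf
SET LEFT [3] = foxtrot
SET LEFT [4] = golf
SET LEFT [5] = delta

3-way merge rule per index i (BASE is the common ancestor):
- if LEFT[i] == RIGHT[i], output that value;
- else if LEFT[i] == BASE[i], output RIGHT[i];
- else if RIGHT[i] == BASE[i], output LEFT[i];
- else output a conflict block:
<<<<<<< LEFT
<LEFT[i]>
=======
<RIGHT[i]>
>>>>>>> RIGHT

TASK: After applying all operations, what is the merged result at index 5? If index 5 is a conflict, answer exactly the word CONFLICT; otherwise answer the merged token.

Answer: CONFLICT

Derivation:
Final LEFT:  [charlie, echo, foxtrot, foxtrot, golf, delta, charlie]
Final RIGHT: [charlie, echo, golf, charlie, india, foxtrot, golf]
i=0: L=charlie R=charlie -> agree -> charlie
i=1: L=echo R=echo -> agree -> echo
i=2: L=foxtrot=BASE, R=golf -> take RIGHT -> golf
i=3: L=foxtrot, R=charlie=BASE -> take LEFT -> foxtrot
i=4: BASE=alpha L=golf R=india all differ -> CONFLICT
i=5: BASE=charlie L=delta R=foxtrot all differ -> CONFLICT
i=6: L=charlie=BASE, R=golf -> take RIGHT -> golf
Index 5 -> CONFLICT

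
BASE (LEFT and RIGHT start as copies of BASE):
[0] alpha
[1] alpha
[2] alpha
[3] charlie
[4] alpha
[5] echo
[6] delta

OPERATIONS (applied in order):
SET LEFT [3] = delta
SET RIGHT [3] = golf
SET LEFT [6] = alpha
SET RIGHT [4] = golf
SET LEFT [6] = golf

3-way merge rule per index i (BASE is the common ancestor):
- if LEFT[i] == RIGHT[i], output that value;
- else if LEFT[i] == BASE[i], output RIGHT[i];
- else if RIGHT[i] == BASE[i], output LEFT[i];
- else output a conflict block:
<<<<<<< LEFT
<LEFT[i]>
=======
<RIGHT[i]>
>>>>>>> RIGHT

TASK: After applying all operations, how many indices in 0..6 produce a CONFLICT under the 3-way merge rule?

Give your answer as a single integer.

Answer: 1

Derivation:
Final LEFT:  [alpha, alpha, alpha, delta, alpha, echo, golf]
Final RIGHT: [alpha, alpha, alpha, golf, golf, echo, delta]
i=0: L=alpha R=alpha -> agree -> alpha
i=1: L=alpha R=alpha -> agree -> alpha
i=2: L=alpha R=alpha -> agree -> alpha
i=3: BASE=charlie L=delta R=golf all differ -> CONFLICT
i=4: L=alpha=BASE, R=golf -> take RIGHT -> golf
i=5: L=echo R=echo -> agree -> echo
i=6: L=golf, R=delta=BASE -> take LEFT -> golf
Conflict count: 1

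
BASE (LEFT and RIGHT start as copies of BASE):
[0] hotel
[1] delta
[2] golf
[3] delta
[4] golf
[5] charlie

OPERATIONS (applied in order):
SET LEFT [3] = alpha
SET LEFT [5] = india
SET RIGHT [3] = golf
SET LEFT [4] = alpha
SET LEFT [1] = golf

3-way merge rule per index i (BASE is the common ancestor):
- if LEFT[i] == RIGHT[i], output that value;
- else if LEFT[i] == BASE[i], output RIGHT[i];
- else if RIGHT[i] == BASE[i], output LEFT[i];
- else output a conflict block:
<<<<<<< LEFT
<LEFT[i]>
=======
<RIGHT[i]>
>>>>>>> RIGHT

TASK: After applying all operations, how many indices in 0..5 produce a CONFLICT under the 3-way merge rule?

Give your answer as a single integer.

Final LEFT:  [hotel, golf, golf, alpha, alpha, india]
Final RIGHT: [hotel, delta, golf, golf, golf, charlie]
i=0: L=hotel R=hotel -> agree -> hotel
i=1: L=golf, R=delta=BASE -> take LEFT -> golf
i=2: L=golf R=golf -> agree -> golf
i=3: BASE=delta L=alpha R=golf all differ -> CONFLICT
i=4: L=alpha, R=golf=BASE -> take LEFT -> alpha
i=5: L=india, R=charlie=BASE -> take LEFT -> india
Conflict count: 1

Answer: 1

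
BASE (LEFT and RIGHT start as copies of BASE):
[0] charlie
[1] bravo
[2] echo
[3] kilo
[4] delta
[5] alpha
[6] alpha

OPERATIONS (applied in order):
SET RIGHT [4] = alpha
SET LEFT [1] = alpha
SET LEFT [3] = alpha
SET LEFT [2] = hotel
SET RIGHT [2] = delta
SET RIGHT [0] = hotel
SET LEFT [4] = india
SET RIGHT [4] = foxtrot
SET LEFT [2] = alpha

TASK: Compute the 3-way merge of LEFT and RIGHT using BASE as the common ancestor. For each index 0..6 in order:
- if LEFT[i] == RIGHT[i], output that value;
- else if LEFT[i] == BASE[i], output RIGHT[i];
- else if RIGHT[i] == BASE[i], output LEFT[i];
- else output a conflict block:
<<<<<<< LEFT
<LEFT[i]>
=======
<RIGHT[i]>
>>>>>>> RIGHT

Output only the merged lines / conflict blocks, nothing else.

Answer: hotel
alpha
<<<<<<< LEFT
alpha
=======
delta
>>>>>>> RIGHT
alpha
<<<<<<< LEFT
india
=======
foxtrot
>>>>>>> RIGHT
alpha
alpha

Derivation:
Final LEFT:  [charlie, alpha, alpha, alpha, india, alpha, alpha]
Final RIGHT: [hotel, bravo, delta, kilo, foxtrot, alpha, alpha]
i=0: L=charlie=BASE, R=hotel -> take RIGHT -> hotel
i=1: L=alpha, R=bravo=BASE -> take LEFT -> alpha
i=2: BASE=echo L=alpha R=delta all differ -> CONFLICT
i=3: L=alpha, R=kilo=BASE -> take LEFT -> alpha
i=4: BASE=delta L=india R=foxtrot all differ -> CONFLICT
i=5: L=alpha R=alpha -> agree -> alpha
i=6: L=alpha R=alpha -> agree -> alpha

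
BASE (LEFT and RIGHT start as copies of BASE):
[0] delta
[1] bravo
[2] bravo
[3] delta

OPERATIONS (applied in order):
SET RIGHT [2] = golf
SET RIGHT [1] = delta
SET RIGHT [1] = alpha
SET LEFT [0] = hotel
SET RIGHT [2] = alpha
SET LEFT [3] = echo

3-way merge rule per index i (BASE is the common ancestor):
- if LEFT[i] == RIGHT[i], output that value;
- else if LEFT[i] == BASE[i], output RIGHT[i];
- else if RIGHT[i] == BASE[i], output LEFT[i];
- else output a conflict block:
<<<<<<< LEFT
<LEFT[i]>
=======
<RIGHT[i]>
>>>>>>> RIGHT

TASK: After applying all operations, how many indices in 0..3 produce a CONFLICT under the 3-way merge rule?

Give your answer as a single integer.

Answer: 0

Derivation:
Final LEFT:  [hotel, bravo, bravo, echo]
Final RIGHT: [delta, alpha, alpha, delta]
i=0: L=hotel, R=delta=BASE -> take LEFT -> hotel
i=1: L=bravo=BASE, R=alpha -> take RIGHT -> alpha
i=2: L=bravo=BASE, R=alpha -> take RIGHT -> alpha
i=3: L=echo, R=delta=BASE -> take LEFT -> echo
Conflict count: 0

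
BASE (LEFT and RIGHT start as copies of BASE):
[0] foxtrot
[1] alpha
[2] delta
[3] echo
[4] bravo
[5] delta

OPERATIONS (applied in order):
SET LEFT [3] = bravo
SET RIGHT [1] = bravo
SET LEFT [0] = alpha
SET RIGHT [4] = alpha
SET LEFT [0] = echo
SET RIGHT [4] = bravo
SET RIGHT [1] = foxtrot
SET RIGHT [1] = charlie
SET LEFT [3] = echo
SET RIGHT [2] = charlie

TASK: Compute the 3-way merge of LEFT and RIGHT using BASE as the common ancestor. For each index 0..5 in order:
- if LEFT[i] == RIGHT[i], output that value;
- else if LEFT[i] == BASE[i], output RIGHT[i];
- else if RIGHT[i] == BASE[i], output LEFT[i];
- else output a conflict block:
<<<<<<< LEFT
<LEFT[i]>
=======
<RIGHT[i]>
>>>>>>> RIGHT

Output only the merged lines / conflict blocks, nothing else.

Final LEFT:  [echo, alpha, delta, echo, bravo, delta]
Final RIGHT: [foxtrot, charlie, charlie, echo, bravo, delta]
i=0: L=echo, R=foxtrot=BASE -> take LEFT -> echo
i=1: L=alpha=BASE, R=charlie -> take RIGHT -> charlie
i=2: L=delta=BASE, R=charlie -> take RIGHT -> charlie
i=3: L=echo R=echo -> agree -> echo
i=4: L=bravo R=bravo -> agree -> bravo
i=5: L=delta R=delta -> agree -> delta

Answer: echo
charlie
charlie
echo
bravo
delta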